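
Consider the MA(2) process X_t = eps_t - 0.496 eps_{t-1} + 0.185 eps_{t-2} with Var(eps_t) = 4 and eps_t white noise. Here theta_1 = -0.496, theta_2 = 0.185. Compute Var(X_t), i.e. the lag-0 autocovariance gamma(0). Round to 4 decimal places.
\gamma(0) = 5.1210

For an MA(q) process X_t = eps_t + sum_i theta_i eps_{t-i} with
Var(eps_t) = sigma^2, the variance is
  gamma(0) = sigma^2 * (1 + sum_i theta_i^2).
  sum_i theta_i^2 = (-0.496)^2 + (0.185)^2 = 0.246016 + 0.034225 = 0.280241.
  gamma(0) = 4 * (1 + 0.280241) = 4 * 1.280241 = 5.120964, which rounds to 5.1210.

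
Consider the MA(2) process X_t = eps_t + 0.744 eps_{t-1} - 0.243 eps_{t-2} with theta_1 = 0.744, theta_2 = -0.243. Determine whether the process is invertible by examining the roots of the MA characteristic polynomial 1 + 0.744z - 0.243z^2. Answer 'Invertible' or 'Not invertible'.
\text{Invertible}

The MA(q) characteristic polynomial is P(z) = 1 + 0.744z - 0.243z^2.
Invertibility requires all roots to lie outside the unit circle, i.e. |z| > 1 for every root.
Set 1 + (0.744) z + (-0.243) z^2 = 0, i.e. a z^2 + b z + c = 0 with a = -0.243, b = 0.744, c = 1.
Discriminant D = b^2 - 4ac = (0.744)^2 - 4*(-0.243)*1 = 0.553536 - (-0.972) = 1.525536.
D >= 0, so the roots are real: z = (-b +/- sqrt(D)) / (2a) = (-0.744 +/- 1.235126) / (-0.486).
  z_1 = (-0.744 + 1.235126) / (-0.486) = -1.0105,   |z_1| = 1.0105.
  z_2 = (-0.744 - 1.235126) / (-0.486) = 4.0723,   |z_2| = 4.0723.
Moduli of all roots: 1.0105, 4.0723.
All moduli strictly greater than 1? Yes.
Verdict: Invertible.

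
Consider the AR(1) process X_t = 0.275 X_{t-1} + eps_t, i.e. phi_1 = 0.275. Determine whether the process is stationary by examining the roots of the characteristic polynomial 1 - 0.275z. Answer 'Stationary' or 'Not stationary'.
\text{Stationary}

The AR(p) characteristic polynomial is P(z) = 1 - 0.275z.
Stationarity requires all roots to lie outside the unit circle, i.e. |z| > 1 for every root.
This is linear in z: 1 + (-0.275) z = 0  =>  z = -1/(-0.275) = 3.636364,  |z| = 3.636364.
Moduli of all roots: 3.6364.
All moduli strictly greater than 1? Yes.
Verdict: Stationary.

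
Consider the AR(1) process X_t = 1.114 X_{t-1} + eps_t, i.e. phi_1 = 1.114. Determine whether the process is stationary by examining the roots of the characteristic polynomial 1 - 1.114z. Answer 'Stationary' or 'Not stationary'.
\text{Not stationary}

The AR(p) characteristic polynomial is P(z) = 1 - 1.114z.
Stationarity requires all roots to lie outside the unit circle, i.e. |z| > 1 for every root.
This is linear in z: 1 + (-1.114) z = 0  =>  z = -1/(-1.114) = 0.897666,  |z| = 0.897666.
Moduli of all roots: 0.8977.
All moduli strictly greater than 1? No.
Verdict: Not stationary.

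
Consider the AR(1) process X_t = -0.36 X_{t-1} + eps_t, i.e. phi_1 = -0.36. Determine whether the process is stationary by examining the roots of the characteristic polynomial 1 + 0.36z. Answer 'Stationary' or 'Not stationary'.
\text{Stationary}

The AR(p) characteristic polynomial is P(z) = 1 + 0.36z.
Stationarity requires all roots to lie outside the unit circle, i.e. |z| > 1 for every root.
This is linear in z: 1 + (0.36) z = 0  =>  z = -1/(0.36) = -2.777778,  |z| = 2.777778.
Moduli of all roots: 2.7778.
All moduli strictly greater than 1? Yes.
Verdict: Stationary.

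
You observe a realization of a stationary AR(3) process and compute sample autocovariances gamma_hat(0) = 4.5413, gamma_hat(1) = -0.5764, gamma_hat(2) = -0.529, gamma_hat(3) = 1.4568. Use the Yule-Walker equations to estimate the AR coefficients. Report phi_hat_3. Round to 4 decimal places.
\hat\phi_{3} = 0.2970

The Yule-Walker equations for an AR(p) process read, in matrix form,
  Gamma_p phi = r_p,   with   (Gamma_p)_{ij} = gamma(|i - j|),
                       (r_p)_i = gamma(i),   i,j = 1..p.
Substitute the sample gammas (Toeplitz matrix and right-hand side of size 3):
  Gamma_p = [[4.5413, -0.5764, -0.529], [-0.5764, 4.5413, -0.5764], [-0.529, -0.5764, 4.5413]]
  r_p     = [-0.5764, -0.529, 1.4568]
Written out (R1..R3):
  (R1) 4.5413 phi_1 - 0.5764 phi_2 - 0.529 phi_3 = -0.5764
  (R2) -0.5764 phi_1 + 4.5413 phi_2 - 0.5764 phi_3 = -0.529
  (R3) -0.529 phi_1 - 0.5764 phi_2 + 4.5413 phi_3 = 1.4568
Gaussian elimination:
  R2 <- R2 - (-0.5764/4.5413) R1 = R2 - (-0.126924) R1:  4.468141 phi_2 - 0.643543 phi_3 = -0.602159
  R3 <- R3 - (-0.529/4.5413) R1 = R3 - (-0.116486) R1:  -0.643543 phi_2 + 4.479679 phi_3 = 1.389657
  R3 <- R3 - (-0.643543/4.468141) R2 = R3 - (-0.144029) R2:  4.38699 phi_3 = 1.302929
Back-substitution:
  phi_hat_3 = 1.302929 / 4.38699 = 0.296998
  phi_hat_2 = (-0.602159 - (-0.643543)(0.296998)) / 4.468141 = -0.091991
  phi_hat_1 = (-0.5764 - (-0.5764)(-0.091991) - (-0.529)(0.296998)) / 4.5413 = -0.104004
So phi_hat = [-0.1040, -0.0920, 0.2970].
Therefore phi_hat_3 = 0.2970.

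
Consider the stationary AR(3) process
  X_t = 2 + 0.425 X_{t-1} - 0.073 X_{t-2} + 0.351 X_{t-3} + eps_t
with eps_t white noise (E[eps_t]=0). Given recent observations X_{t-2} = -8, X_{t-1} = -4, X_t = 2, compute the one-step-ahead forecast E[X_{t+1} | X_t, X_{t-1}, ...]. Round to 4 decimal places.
E[X_{t+1} \mid \mathcal F_t] = 0.3340

For an AR(p) model X_t = c + sum_i phi_i X_{t-i} + eps_t, the
one-step-ahead conditional mean is
  E[X_{t+1} | X_t, ...] = c + sum_i phi_i X_{t+1-i}.
Substitute known values:
  E[X_{t+1} | ...] = 2 + (0.425) * (2) + (-0.073) * (-4) + (0.351) * (-8)
                   = 0.3340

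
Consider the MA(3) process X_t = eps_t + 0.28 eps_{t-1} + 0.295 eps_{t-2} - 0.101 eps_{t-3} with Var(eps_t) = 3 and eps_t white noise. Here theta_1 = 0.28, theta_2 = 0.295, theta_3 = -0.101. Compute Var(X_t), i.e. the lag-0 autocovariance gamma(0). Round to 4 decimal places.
\gamma(0) = 3.5269

For an MA(q) process X_t = eps_t + sum_i theta_i eps_{t-i} with
Var(eps_t) = sigma^2, the variance is
  gamma(0) = sigma^2 * (1 + sum_i theta_i^2).
  sum_i theta_i^2 = (0.28)^2 + (0.295)^2 + (-0.101)^2 = 0.0784 + 0.087025 + 0.010201 = 0.175626.
  gamma(0) = 3 * (1 + 0.175626) = 3 * 1.175626 = 3.526878, which rounds to 3.5269.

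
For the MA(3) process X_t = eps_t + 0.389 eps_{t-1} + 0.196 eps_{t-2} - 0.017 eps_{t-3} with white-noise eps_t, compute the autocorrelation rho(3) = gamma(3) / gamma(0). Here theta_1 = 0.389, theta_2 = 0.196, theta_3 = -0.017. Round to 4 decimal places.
\rho(3) = -0.0143

For an MA(q) process with theta_0 = 1, the autocovariance is
  gamma(k) = sigma^2 * sum_{i=0..q-k} theta_i * theta_{i+k},
and rho(k) = gamma(k) / gamma(0). Sigma^2 cancels.
  numerator   = (1)*(-0.017) = -0.017.
  denominator = (1)^2 + (0.389)^2 + (0.196)^2 + (-0.017)^2 = 1.190026.
  rho(3) = -0.017 / 1.190026 = -0.0143.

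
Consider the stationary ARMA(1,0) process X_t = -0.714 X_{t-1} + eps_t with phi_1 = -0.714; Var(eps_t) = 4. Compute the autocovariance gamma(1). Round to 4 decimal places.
\gamma(1) = -5.8261

Multiply the model equation by X_{t-k} and take expectations. With theta_0 = psi_0 = 1 and psi_j the MA(infinity) weights, this gives
  gamma(k) - sum_i phi_i gamma(k-i) = c_k,
  c_k = sigma^2 * sum_{j=k..q} theta_j psi_{j-k}   (c_k = 0 for k > q),
using gamma(-m) = gamma(m).
Pure AR (q = 0): c_0 = sigma^2 = 4, c_k = 0 for k >= 1.
Equations for k = 0 and k = 1 (AR order 1):
  gamma(0) = phi_1 gamma(1) + c_0
  gamma(1) = phi_1 gamma(0) + c_1
Substituting the second into the first: gamma(0) (1 - phi_1^2) = c_0 + phi_1 c_1, so
  gamma(0) = c_0 / (1 - phi_1^2) = 4 / (1 - (-0.714)^2) = 4 / 0.490204 = 8.159868.
  gamma(1) = phi_1 gamma(0) = (-0.714)(8.159868) = -5.826146.
Therefore gamma(1) = -5.8261 (to 4 decimal places).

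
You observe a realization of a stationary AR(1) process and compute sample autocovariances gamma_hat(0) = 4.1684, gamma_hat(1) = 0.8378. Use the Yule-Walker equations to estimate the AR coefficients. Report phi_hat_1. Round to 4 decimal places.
\hat\phi_{1} = 0.2010

The Yule-Walker equations for an AR(p) process read, in matrix form,
  Gamma_p phi = r_p,   with   (Gamma_p)_{ij} = gamma(|i - j|),
                       (r_p)_i = gamma(i),   i,j = 1..p.
Substitute the sample gammas (Toeplitz matrix and right-hand side of size 1):
  Gamma_p = [[4.1684]]
  r_p     = [0.8378]
With p = 1 this is the single equation gamma(0) phi_1 = gamma(1):
  phi_hat_1 = gamma(1) / gamma(0) = 0.8378 / 4.1684 = 0.2010.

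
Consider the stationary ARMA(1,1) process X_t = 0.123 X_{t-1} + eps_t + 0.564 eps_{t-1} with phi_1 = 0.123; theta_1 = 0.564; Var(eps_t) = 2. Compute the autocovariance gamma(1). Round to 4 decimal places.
\gamma(1) = 1.4919

Multiply the model equation by X_{t-k} and take expectations. With theta_0 = psi_0 = 1 and psi_j the MA(infinity) weights, this gives
  gamma(k) - sum_i phi_i gamma(k-i) = c_k,
  c_k = sigma^2 * sum_{j=k..q} theta_j psi_{j-k}   (c_k = 0 for k > q),
using gamma(-m) = gamma(m).
psi-weights needed (psi_j = theta_j + sum_i phi_i psi_{j-i}):
  psi_1 = theta_1 + phi_1 = 0.564 + (0.123) = 0.687
Right-hand sides:
  c_0 = sigma^2 (1 + theta_1 psi_1) = 2 * (1 + (0.564)(0.687)) = 2 * 1.387468 = 2.774936
  c_1 = sigma^2 theta_1 = 2 * (0.564) = 1.128
  c_2 = 0
Equations for k = 0 and k = 1 (AR order 1):
  gamma(0) = phi_1 gamma(1) + c_0
  gamma(1) = phi_1 gamma(0) + c_1
Substituting the second into the first: gamma(0) (1 - phi_1^2) = c_0 + phi_1 c_1, so
  gamma(0) = (c_0 + phi_1 c_1) / (1 - phi_1^2) = (2.774936 + (0.123)(1.128)) / (1 - (0.123)^2) = 2.91368 / 0.984871 = 2.958438.
  gamma(1) = phi_1 gamma(0) + c_1 = (0.123)(2.958438) + (1.128) = 1.491888.
Therefore gamma(1) = 1.4919 (to 4 decimal places).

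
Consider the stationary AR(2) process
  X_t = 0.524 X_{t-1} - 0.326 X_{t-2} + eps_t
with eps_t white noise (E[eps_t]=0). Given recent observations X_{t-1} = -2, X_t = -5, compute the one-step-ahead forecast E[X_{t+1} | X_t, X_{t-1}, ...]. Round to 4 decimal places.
E[X_{t+1} \mid \mathcal F_t] = -1.9680

For an AR(p) model X_t = c + sum_i phi_i X_{t-i} + eps_t, the
one-step-ahead conditional mean is
  E[X_{t+1} | X_t, ...] = c + sum_i phi_i X_{t+1-i}.
Substitute known values:
  E[X_{t+1} | ...] = (0.524) * (-5) + (-0.326) * (-2)
                   = -1.9680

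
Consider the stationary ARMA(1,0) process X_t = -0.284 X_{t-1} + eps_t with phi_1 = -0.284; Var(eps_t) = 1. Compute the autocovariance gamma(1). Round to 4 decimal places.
\gamma(1) = -0.3089

Multiply the model equation by X_{t-k} and take expectations. With theta_0 = psi_0 = 1 and psi_j the MA(infinity) weights, this gives
  gamma(k) - sum_i phi_i gamma(k-i) = c_k,
  c_k = sigma^2 * sum_{j=k..q} theta_j psi_{j-k}   (c_k = 0 for k > q),
using gamma(-m) = gamma(m).
Pure AR (q = 0): c_0 = sigma^2 = 1, c_k = 0 for k >= 1.
Equations for k = 0 and k = 1 (AR order 1):
  gamma(0) = phi_1 gamma(1) + c_0
  gamma(1) = phi_1 gamma(0) + c_1
Substituting the second into the first: gamma(0) (1 - phi_1^2) = c_0 + phi_1 c_1, so
  gamma(0) = c_0 / (1 - phi_1^2) = 1 / (1 - (-0.284)^2) = 1 / 0.919344 = 1.087732.
  gamma(1) = phi_1 gamma(0) = (-0.284)(1.087732) = -0.308916.
Therefore gamma(1) = -0.3089 (to 4 decimal places).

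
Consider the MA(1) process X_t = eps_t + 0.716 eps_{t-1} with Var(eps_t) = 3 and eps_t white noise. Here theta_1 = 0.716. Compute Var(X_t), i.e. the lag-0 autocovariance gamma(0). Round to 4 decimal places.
\gamma(0) = 4.5380

For an MA(q) process X_t = eps_t + sum_i theta_i eps_{t-i} with
Var(eps_t) = sigma^2, the variance is
  gamma(0) = sigma^2 * (1 + sum_i theta_i^2).
  sum_i theta_i^2 = (0.716)^2 = 0.512656.
  gamma(0) = 3 * (1 + 0.512656) = 3 * 1.512656 = 4.537968, which rounds to 4.5380.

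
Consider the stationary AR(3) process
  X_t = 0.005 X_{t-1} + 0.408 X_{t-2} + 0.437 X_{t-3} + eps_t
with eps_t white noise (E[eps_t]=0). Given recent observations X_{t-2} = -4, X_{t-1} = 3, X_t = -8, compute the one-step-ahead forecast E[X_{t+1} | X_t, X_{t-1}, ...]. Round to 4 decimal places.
E[X_{t+1} \mid \mathcal F_t] = -0.5640

For an AR(p) model X_t = c + sum_i phi_i X_{t-i} + eps_t, the
one-step-ahead conditional mean is
  E[X_{t+1} | X_t, ...] = c + sum_i phi_i X_{t+1-i}.
Substitute known values:
  E[X_{t+1} | ...] = (0.005) * (-8) + (0.408) * (3) + (0.437) * (-4)
                   = -0.5640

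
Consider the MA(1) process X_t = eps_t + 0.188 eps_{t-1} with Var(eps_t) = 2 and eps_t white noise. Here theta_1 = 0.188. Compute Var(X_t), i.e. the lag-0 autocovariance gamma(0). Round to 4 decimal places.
\gamma(0) = 2.0707

For an MA(q) process X_t = eps_t + sum_i theta_i eps_{t-i} with
Var(eps_t) = sigma^2, the variance is
  gamma(0) = sigma^2 * (1 + sum_i theta_i^2).
  sum_i theta_i^2 = (0.188)^2 = 0.035344.
  gamma(0) = 2 * (1 + 0.035344) = 2 * 1.035344 = 2.070688, which rounds to 2.0707.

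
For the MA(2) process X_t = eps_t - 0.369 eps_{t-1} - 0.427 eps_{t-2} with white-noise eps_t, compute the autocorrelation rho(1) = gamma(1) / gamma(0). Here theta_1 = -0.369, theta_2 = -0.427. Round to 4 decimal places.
\rho(1) = -0.1604

For an MA(q) process with theta_0 = 1, the autocovariance is
  gamma(k) = sigma^2 * sum_{i=0..q-k} theta_i * theta_{i+k},
and rho(k) = gamma(k) / gamma(0). Sigma^2 cancels.
  numerator   = (1)*(-0.369) + (-0.369)*(-0.427) = -0.211437.
  denominator = (1)^2 + (-0.369)^2 + (-0.427)^2 = 1.31849.
  rho(1) = -0.211437 / 1.31849 = -0.1604.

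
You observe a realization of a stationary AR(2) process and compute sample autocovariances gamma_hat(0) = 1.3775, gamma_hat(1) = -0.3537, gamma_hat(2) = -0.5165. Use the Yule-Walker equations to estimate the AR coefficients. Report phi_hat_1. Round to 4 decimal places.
\hat\phi_{1} = -0.3780

The Yule-Walker equations for an AR(p) process read, in matrix form,
  Gamma_p phi = r_p,   with   (Gamma_p)_{ij} = gamma(|i - j|),
                       (r_p)_i = gamma(i),   i,j = 1..p.
Substitute the sample gammas (Toeplitz matrix and right-hand side of size 2):
  Gamma_p = [[1.3775, -0.3537], [-0.3537, 1.3775]]
  r_p     = [-0.3537, -0.5165]
Written out:
  1.3775 phi_1 - 0.3537 phi_2 = -0.3537
  -0.3537 phi_1 + 1.3775 phi_2 = -0.5165
Solve by Cramer's rule:
  det = gamma(0)^2 - gamma(1)^2 = (1.3775)^2 - (-0.3537)^2 = 1.89750625 - 0.12510369 = 1.77240256
  phi_hat_1 = [gamma(1) gamma(0) - gamma(1) gamma(2)] / det = [(-0.3537)(1.3775) - (-0.3537)(-0.5165)] / 1.77240256 = -0.6699078 / 1.77240256 = -0.378
  phi_hat_2 = [gamma(0) gamma(2) - gamma(1)^2] / det = [(1.3775)(-0.5165) - (-0.3537)^2] / 1.77240256 = -0.83658244 / 1.77240256 = -0.472
So phi_hat = [-0.3780, -0.4720].
Therefore phi_hat_1 = -0.3780.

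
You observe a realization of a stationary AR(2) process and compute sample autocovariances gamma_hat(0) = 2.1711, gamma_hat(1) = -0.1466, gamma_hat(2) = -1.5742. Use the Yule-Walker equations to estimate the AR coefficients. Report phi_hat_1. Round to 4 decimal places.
\hat\phi_{1} = -0.1170

The Yule-Walker equations for an AR(p) process read, in matrix form,
  Gamma_p phi = r_p,   with   (Gamma_p)_{ij} = gamma(|i - j|),
                       (r_p)_i = gamma(i),   i,j = 1..p.
Substitute the sample gammas (Toeplitz matrix and right-hand side of size 2):
  Gamma_p = [[2.1711, -0.1466], [-0.1466, 2.1711]]
  r_p     = [-0.1466, -1.5742]
Written out:
  2.1711 phi_1 - 0.1466 phi_2 = -0.1466
  -0.1466 phi_1 + 2.1711 phi_2 = -1.5742
Solve by Cramer's rule:
  det = gamma(0)^2 - gamma(1)^2 = (2.1711)^2 - (-0.1466)^2 = 4.71367521 - 0.02149156 = 4.69218365
  phi_hat_1 = [gamma(1) gamma(0) - gamma(1) gamma(2)] / det = [(-0.1466)(2.1711) - (-0.1466)(-1.5742)] / 4.69218365 = -0.54906098 / 4.69218365 = -0.117
  phi_hat_2 = [gamma(0) gamma(2) - gamma(1)^2] / det = [(2.1711)(-1.5742) - (-0.1466)^2] / 4.69218365 = -3.43923718 / 4.69218365 = -0.733
So phi_hat = [-0.1170, -0.7330].
Therefore phi_hat_1 = -0.1170.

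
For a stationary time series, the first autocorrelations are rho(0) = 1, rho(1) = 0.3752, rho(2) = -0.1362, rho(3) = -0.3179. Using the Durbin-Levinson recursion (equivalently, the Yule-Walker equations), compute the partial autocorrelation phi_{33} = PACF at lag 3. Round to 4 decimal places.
\phi_{33} = -0.1680

The PACF at lag k is phi_{kk}, the last component of the solution
to the Yule-Walker system G_k phi = r_k where
  (G_k)_{ij} = rho(|i - j|), (r_k)_i = rho(i), i,j = 1..k.
Equivalently, Durbin-Levinson gives phi_{kk} iteratively:
  phi_{11} = rho(1)
  phi_{kk} = [rho(k) - sum_{j=1..k-1} phi_{k-1,j} rho(k-j)]
            / [1 - sum_{j=1..k-1} phi_{k-1,j} rho(j)],
  phi_{k,j} = phi_{k-1,j} - phi_{kk} phi_{k-1,k-j},  j = 1..k-1.
Step k = 1:
  phi_11 = rho(1) = 0.3752.
Step k = 2:
  phi_22 = [rho(2) - phi_11 rho(1)] / [1 - phi_11 rho(1)] = [-0.1362 - (0.3752)(0.3752)] / [1 - (0.3752)(0.3752)]
         = -0.27697504 / 0.85922496 = -0.322355.
  Update: phi_21 = phi_11 - phi_22 phi_11 = 0.3752 - (-0.322355)(0.3752) = 0.496147.
Step k = 3:
  phi_33 = [rho(3) - phi_21 rho(2) - phi_22 rho(1)] / [1 - phi_21 rho(1) - phi_22 rho(2)]
    numerator   = -0.3179 - (0.496147)(-0.1362) - (-0.322355)(0.3752) = -0.12937731
    denominator = 1 - (0.496147)(0.3752) - (-0.322355)(-0.1362) = 0.76994081
  phi_33 = -0.12937731 / 0.76994081 = -0.168.
Therefore phi_{33} = -0.1680.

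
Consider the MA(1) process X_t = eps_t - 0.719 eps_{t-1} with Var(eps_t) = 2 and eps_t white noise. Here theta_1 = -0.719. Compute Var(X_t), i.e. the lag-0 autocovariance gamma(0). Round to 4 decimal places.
\gamma(0) = 3.0339

For an MA(q) process X_t = eps_t + sum_i theta_i eps_{t-i} with
Var(eps_t) = sigma^2, the variance is
  gamma(0) = sigma^2 * (1 + sum_i theta_i^2).
  sum_i theta_i^2 = (-0.719)^2 = 0.516961.
  gamma(0) = 2 * (1 + 0.516961) = 2 * 1.516961 = 3.033922, which rounds to 3.0339.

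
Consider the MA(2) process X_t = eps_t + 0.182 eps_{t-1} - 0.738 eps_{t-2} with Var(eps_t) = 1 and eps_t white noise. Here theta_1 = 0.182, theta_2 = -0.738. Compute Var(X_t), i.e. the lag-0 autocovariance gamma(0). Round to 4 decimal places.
\gamma(0) = 1.5778

For an MA(q) process X_t = eps_t + sum_i theta_i eps_{t-i} with
Var(eps_t) = sigma^2, the variance is
  gamma(0) = sigma^2 * (1 + sum_i theta_i^2).
  sum_i theta_i^2 = (0.182)^2 + (-0.738)^2 = 0.033124 + 0.544644 = 0.577768.
  gamma(0) = 1 * (1 + 0.577768) = 1 * 1.577768 = 1.577768, which rounds to 1.5778.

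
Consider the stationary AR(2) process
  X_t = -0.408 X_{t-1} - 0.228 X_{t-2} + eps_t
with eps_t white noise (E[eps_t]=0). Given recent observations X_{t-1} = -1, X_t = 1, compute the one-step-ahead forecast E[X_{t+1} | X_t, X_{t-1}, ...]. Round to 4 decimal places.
E[X_{t+1} \mid \mathcal F_t] = -0.1800

For an AR(p) model X_t = c + sum_i phi_i X_{t-i} + eps_t, the
one-step-ahead conditional mean is
  E[X_{t+1} | X_t, ...] = c + sum_i phi_i X_{t+1-i}.
Substitute known values:
  E[X_{t+1} | ...] = (-0.408) * (1) + (-0.228) * (-1)
                   = -0.1800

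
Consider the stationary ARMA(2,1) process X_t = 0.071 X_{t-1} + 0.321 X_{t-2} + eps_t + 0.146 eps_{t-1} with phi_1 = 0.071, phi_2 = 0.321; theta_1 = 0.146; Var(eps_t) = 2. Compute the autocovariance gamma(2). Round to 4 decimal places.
\gamma(2) = 0.8093

Multiply the model equation by X_{t-k} and take expectations. With theta_0 = psi_0 = 1 and psi_j the MA(infinity) weights, this gives
  gamma(k) - sum_i phi_i gamma(k-i) = c_k,
  c_k = sigma^2 * sum_{j=k..q} theta_j psi_{j-k}   (c_k = 0 for k > q),
using gamma(-m) = gamma(m).
psi-weights needed (psi_j = theta_j + sum_i phi_i psi_{j-i}):
  psi_1 = theta_1 + phi_1 = 0.146 + (0.071) = 0.217
Right-hand sides:
  c_0 = sigma^2 (1 + theta_1 psi_1) = 2 * (1 + (0.146)(0.217)) = 2 * 1.031682 = 2.063364
  c_1 = sigma^2 theta_1 = 2 * (0.146) = 0.292
  c_2 = 0
Equations for k = 0, 1, 2 (AR order 2, c_2 = 0):
  (E0) gamma(0) = phi_1 gamma(1) + phi_2 gamma(2) + c_0
  (E1) gamma(1) = phi_1 gamma(0) + phi_2 gamma(1) + c_1
  (E2) gamma(2) = phi_1 gamma(1) + phi_2 gamma(0)
From (E1): gamma(1) = A gamma(0) + B with
  A = phi_1 / (1 - phi_2) = 0.071 / 0.679 = 0.104566,   B = c_1 / (1 - phi_2) = 0.292 / 0.679 = 0.430044.
Insert (E2) into (E0): gamma(0) (1 - phi_2^2) = phi_1 (1 + phi_2) gamma(1) + c_0.
  phi_1 (1 + phi_2) = (0.071)(1.321) = 0.093791,   1 - phi_2^2 = 0.896959.
Replace gamma(1) by A gamma(0) + B and collect gamma(0):
  gamma(0) [0.896959 - (0.093791)(0.104566)] = (0.093791)(0.430044) + 2.063364
  gamma(0) * 0.887152 = 2.103698
  gamma(0) = 2.103698 / 0.887152 = 2.371295.
  gamma(1) = A gamma(0) + B = (0.104566)(2.371295) + (0.430044) = 0.678.
  gamma(2) = phi_1 gamma(1) + phi_2 gamma(0) = (0.071)(0.678) + (0.321)(2.371295) = 0.809324.
Therefore gamma(2) = 0.8093 (to 4 decimal places).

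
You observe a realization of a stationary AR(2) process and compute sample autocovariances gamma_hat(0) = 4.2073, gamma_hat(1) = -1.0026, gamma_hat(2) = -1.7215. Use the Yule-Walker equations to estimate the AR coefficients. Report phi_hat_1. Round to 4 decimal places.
\hat\phi_{1} = -0.3560

The Yule-Walker equations for an AR(p) process read, in matrix form,
  Gamma_p phi = r_p,   with   (Gamma_p)_{ij} = gamma(|i - j|),
                       (r_p)_i = gamma(i),   i,j = 1..p.
Substitute the sample gammas (Toeplitz matrix and right-hand side of size 2):
  Gamma_p = [[4.2073, -1.0026], [-1.0026, 4.2073]]
  r_p     = [-1.0026, -1.7215]
Written out:
  4.2073 phi_1 - 1.0026 phi_2 = -1.0026
  -1.0026 phi_1 + 4.2073 phi_2 = -1.7215
Solve by Cramer's rule:
  det = gamma(0)^2 - gamma(1)^2 = (4.2073)^2 - (-1.0026)^2 = 17.70137329 - 1.00520676 = 16.69616653
  phi_hat_1 = [gamma(1) gamma(0) - gamma(1) gamma(2)] / det = [(-1.0026)(4.2073) - (-1.0026)(-1.7215)] / 16.69616653 = -5.94421488 / 16.69616653 = -0.356
  phi_hat_2 = [gamma(0) gamma(2) - gamma(1)^2] / det = [(4.2073)(-1.7215) - (-1.0026)^2] / 16.69616653 = -8.24807371 / 16.69616653 = -0.494
So phi_hat = [-0.3560, -0.4940].
Therefore phi_hat_1 = -0.3560.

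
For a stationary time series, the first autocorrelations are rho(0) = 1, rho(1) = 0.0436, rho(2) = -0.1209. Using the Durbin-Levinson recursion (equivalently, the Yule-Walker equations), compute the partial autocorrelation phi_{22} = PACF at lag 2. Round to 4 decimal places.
\phi_{22} = -0.1230

The PACF at lag k is phi_{kk}, the last component of the solution
to the Yule-Walker system G_k phi = r_k where
  (G_k)_{ij} = rho(|i - j|), (r_k)_i = rho(i), i,j = 1..k.
Equivalently, Durbin-Levinson gives phi_{kk} iteratively:
  phi_{11} = rho(1)
  phi_{kk} = [rho(k) - sum_{j=1..k-1} phi_{k-1,j} rho(k-j)]
            / [1 - sum_{j=1..k-1} phi_{k-1,j} rho(j)],
  phi_{k,j} = phi_{k-1,j} - phi_{kk} phi_{k-1,k-j},  j = 1..k-1.
Step k = 1:
  phi_11 = rho(1) = 0.0436.
Step k = 2:
  phi_22 = [rho(2) - phi_11 rho(1)] / [1 - phi_11 rho(1)] = [-0.1209 - (0.0436)(0.0436)] / [1 - (0.0436)(0.0436)]
         = -0.12280096 / 0.99809904 = -0.123.
Therefore phi_{22} = -0.1230.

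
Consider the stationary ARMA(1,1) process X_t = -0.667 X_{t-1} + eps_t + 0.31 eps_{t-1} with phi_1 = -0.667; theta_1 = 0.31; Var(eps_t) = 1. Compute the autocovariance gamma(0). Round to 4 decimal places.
\gamma(0) = 1.2296

Multiply the model equation by X_{t-k} and take expectations. With theta_0 = psi_0 = 1 and psi_j the MA(infinity) weights, this gives
  gamma(k) - sum_i phi_i gamma(k-i) = c_k,
  c_k = sigma^2 * sum_{j=k..q} theta_j psi_{j-k}   (c_k = 0 for k > q),
using gamma(-m) = gamma(m).
psi-weights needed (psi_j = theta_j + sum_i phi_i psi_{j-i}):
  psi_1 = theta_1 + phi_1 = 0.31 + (-0.667) = -0.357
Right-hand sides:
  c_0 = sigma^2 (1 + theta_1 psi_1) = 1 * (1 + (0.31)(-0.357)) = 1 * 0.88933 = 0.88933
  c_1 = sigma^2 theta_1 = 1 * (0.31) = 0.31
  c_2 = 0
Equations for k = 0 and k = 1 (AR order 1):
  gamma(0) = phi_1 gamma(1) + c_0
  gamma(1) = phi_1 gamma(0) + c_1
Substituting the second into the first: gamma(0) (1 - phi_1^2) = c_0 + phi_1 c_1, so
  gamma(0) = (c_0 + phi_1 c_1) / (1 - phi_1^2) = (0.88933 + (-0.667)(0.31)) / (1 - (-0.667)^2) = 0.68256 / 0.555111 = 1.229592.
Therefore gamma(0) = 1.2296 (to 4 decimal places).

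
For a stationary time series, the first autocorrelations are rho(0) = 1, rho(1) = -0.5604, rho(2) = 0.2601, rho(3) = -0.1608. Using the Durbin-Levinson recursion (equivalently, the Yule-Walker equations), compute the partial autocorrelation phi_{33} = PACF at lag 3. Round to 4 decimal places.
\phi_{33} = -0.0699

The PACF at lag k is phi_{kk}, the last component of the solution
to the Yule-Walker system G_k phi = r_k where
  (G_k)_{ij} = rho(|i - j|), (r_k)_i = rho(i), i,j = 1..k.
Equivalently, Durbin-Levinson gives phi_{kk} iteratively:
  phi_{11} = rho(1)
  phi_{kk} = [rho(k) - sum_{j=1..k-1} phi_{k-1,j} rho(k-j)]
            / [1 - sum_{j=1..k-1} phi_{k-1,j} rho(j)],
  phi_{k,j} = phi_{k-1,j} - phi_{kk} phi_{k-1,k-j},  j = 1..k-1.
Step k = 1:
  phi_11 = rho(1) = -0.5604.
Step k = 2:
  phi_22 = [rho(2) - phi_11 rho(1)] / [1 - phi_11 rho(1)] = [0.2601 - (-0.5604)(-0.5604)] / [1 - (-0.5604)(-0.5604)]
         = -0.05394816 / 0.68595184 = -0.078647.
  Update: phi_21 = phi_11 - phi_22 phi_11 = -0.5604 - (-0.078647)(-0.5604) = -0.604474.
Step k = 3:
  phi_33 = [rho(3) - phi_21 rho(2) - phi_22 rho(1)] / [1 - phi_21 rho(1) - phi_22 rho(2)]
    numerator   = -0.1608 - (-0.604474)(0.2601) - (-0.078647)(-0.5604) = -0.04765021
    denominator = 1 - (-0.604474)(-0.5604) - (-0.078647)(0.2601) = 0.68170897
  phi_33 = -0.04765021 / 0.68170897 = -0.0699.
Therefore phi_{33} = -0.0699.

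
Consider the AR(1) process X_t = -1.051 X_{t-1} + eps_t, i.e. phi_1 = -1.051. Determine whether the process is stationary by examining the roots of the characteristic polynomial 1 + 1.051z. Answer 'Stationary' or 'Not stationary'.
\text{Not stationary}

The AR(p) characteristic polynomial is P(z) = 1 + 1.051z.
Stationarity requires all roots to lie outside the unit circle, i.e. |z| > 1 for every root.
This is linear in z: 1 + (1.051) z = 0  =>  z = -1/(1.051) = -0.951475,  |z| = 0.951475.
Moduli of all roots: 0.9515.
All moduli strictly greater than 1? No.
Verdict: Not stationary.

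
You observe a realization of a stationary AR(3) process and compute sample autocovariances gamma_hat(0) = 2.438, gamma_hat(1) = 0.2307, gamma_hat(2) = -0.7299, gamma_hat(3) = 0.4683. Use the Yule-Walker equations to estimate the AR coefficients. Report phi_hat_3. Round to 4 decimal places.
\hat\phi_{3} = 0.2890

The Yule-Walker equations for an AR(p) process read, in matrix form,
  Gamma_p phi = r_p,   with   (Gamma_p)_{ij} = gamma(|i - j|),
                       (r_p)_i = gamma(i),   i,j = 1..p.
Substitute the sample gammas (Toeplitz matrix and right-hand side of size 3):
  Gamma_p = [[2.438, 0.2307, -0.7299], [0.2307, 2.438, 0.2307], [-0.7299, 0.2307, 2.438]]
  r_p     = [0.2307, -0.7299, 0.4683]
Written out (R1..R3):
  (R1) 2.438 phi_1 + 0.2307 phi_2 - 0.7299 phi_3 = 0.2307
  (R2) 0.2307 phi_1 + 2.438 phi_2 + 0.2307 phi_3 = -0.7299
  (R3) -0.7299 phi_1 + 0.2307 phi_2 + 2.438 phi_3 = 0.4683
Gaussian elimination:
  R2 <- R2 - (0.2307/2.438) R1 = R2 - (0.094627) R1:  2.41617 phi_2 + 0.299768 phi_3 = -0.75173
  R3 <- R3 - (-0.7299/2.438) R1 = R3 - (-0.299385) R1:  0.299768 phi_2 + 2.219479 phi_3 = 0.537368
  R3 <- R3 - (0.299768/2.41617) R2 = R3 - (0.124067) R2:  2.182288 phi_3 = 0.630633
Back-substitution:
  phi_hat_3 = 0.630633 / 2.182288 = 0.288978
  phi_hat_2 = (-0.75173 - (0.299768)(0.288978)) / 2.41617 = -0.346978
  phi_hat_1 = (0.2307 - (0.2307)(-0.346978) - (-0.7299)(0.288978)) / 2.438 = 0.213976
So phi_hat = [0.2140, -0.3470, 0.2890].
Therefore phi_hat_3 = 0.2890.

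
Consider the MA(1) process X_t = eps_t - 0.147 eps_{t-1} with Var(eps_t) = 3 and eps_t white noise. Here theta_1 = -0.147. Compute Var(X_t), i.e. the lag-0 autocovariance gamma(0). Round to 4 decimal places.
\gamma(0) = 3.0648

For an MA(q) process X_t = eps_t + sum_i theta_i eps_{t-i} with
Var(eps_t) = sigma^2, the variance is
  gamma(0) = sigma^2 * (1 + sum_i theta_i^2).
  sum_i theta_i^2 = (-0.147)^2 = 0.021609.
  gamma(0) = 3 * (1 + 0.021609) = 3 * 1.021609 = 3.064827, which rounds to 3.0648.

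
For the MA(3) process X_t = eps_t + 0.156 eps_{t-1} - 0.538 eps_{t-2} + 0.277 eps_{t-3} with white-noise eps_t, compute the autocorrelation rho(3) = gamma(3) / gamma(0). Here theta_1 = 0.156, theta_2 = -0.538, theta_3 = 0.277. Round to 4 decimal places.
\rho(3) = 0.1992

For an MA(q) process with theta_0 = 1, the autocovariance is
  gamma(k) = sigma^2 * sum_{i=0..q-k} theta_i * theta_{i+k},
and rho(k) = gamma(k) / gamma(0). Sigma^2 cancels.
  numerator   = (1)*(0.277) = 0.277.
  denominator = (1)^2 + (0.156)^2 + (-0.538)^2 + (0.277)^2 = 1.390509.
  rho(3) = 0.277 / 1.390509 = 0.1992.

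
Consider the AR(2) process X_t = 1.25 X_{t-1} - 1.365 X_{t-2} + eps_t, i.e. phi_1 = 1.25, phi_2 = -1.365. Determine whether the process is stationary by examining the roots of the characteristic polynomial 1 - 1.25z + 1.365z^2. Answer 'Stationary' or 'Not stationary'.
\text{Not stationary}

The AR(p) characteristic polynomial is P(z) = 1 - 1.25z + 1.365z^2.
Stationarity requires all roots to lie outside the unit circle, i.e. |z| > 1 for every root.
Set 1 + (-1.25) z + (1.365) z^2 = 0, i.e. a z^2 + b z + c = 0 with a = 1.365, b = -1.25, c = 1.
Discriminant D = b^2 - 4ac = (-1.25)^2 - 4*(1.365)*1 = 1.5625 - (5.46) = -3.8975.
D < 0, so the roots are the complex-conjugate pair z = (-b +/- i sqrt(-D)) / (2a) = 0.4579 +/- 0.7232i.
For a conjugate pair |z|^2 = z * conj(z) = (product of roots) = c/a = 1/(1.365) = 0.732601, so |z| = sqrt(0.732601) = 0.8559 for both roots.
Moduli of all roots: 0.8559, 0.8559.
All moduli strictly greater than 1? No.
Verdict: Not stationary.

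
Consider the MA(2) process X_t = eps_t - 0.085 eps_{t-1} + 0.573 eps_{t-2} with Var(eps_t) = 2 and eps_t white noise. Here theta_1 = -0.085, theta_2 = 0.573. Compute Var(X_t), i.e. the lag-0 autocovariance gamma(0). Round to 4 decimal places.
\gamma(0) = 2.6711

For an MA(q) process X_t = eps_t + sum_i theta_i eps_{t-i} with
Var(eps_t) = sigma^2, the variance is
  gamma(0) = sigma^2 * (1 + sum_i theta_i^2).
  sum_i theta_i^2 = (-0.085)^2 + (0.573)^2 = 0.007225 + 0.328329 = 0.335554.
  gamma(0) = 2 * (1 + 0.335554) = 2 * 1.335554 = 2.671108, which rounds to 2.6711.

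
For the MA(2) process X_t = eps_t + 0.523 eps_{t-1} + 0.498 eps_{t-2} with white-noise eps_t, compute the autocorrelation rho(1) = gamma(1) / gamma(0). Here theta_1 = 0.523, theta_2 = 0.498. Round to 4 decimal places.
\rho(1) = 0.5149

For an MA(q) process with theta_0 = 1, the autocovariance is
  gamma(k) = sigma^2 * sum_{i=0..q-k} theta_i * theta_{i+k},
and rho(k) = gamma(k) / gamma(0). Sigma^2 cancels.
  numerator   = (1)*(0.523) + (0.523)*(0.498) = 0.783454.
  denominator = (1)^2 + (0.523)^2 + (0.498)^2 = 1.521533.
  rho(1) = 0.783454 / 1.521533 = 0.5149.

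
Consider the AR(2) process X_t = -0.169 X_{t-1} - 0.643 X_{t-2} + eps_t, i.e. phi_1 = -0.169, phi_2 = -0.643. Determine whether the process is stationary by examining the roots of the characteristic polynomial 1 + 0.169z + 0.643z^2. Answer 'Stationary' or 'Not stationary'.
\text{Stationary}

The AR(p) characteristic polynomial is P(z) = 1 + 0.169z + 0.643z^2.
Stationarity requires all roots to lie outside the unit circle, i.e. |z| > 1 for every root.
Set 1 + (0.169) z + (0.643) z^2 = 0, i.e. a z^2 + b z + c = 0 with a = 0.643, b = 0.169, c = 1.
Discriminant D = b^2 - 4ac = (0.169)^2 - 4*(0.643)*1 = 0.028561 - (2.572) = -2.543439.
D < 0, so the roots are the complex-conjugate pair z = (-b +/- i sqrt(-D)) / (2a) = -0.1314 +/- 1.2401i.
For a conjugate pair |z|^2 = z * conj(z) = (product of roots) = c/a = 1/(0.643) = 1.55521, so |z| = sqrt(1.55521) = 1.2471 for both roots.
Moduli of all roots: 1.2471, 1.2471.
All moduli strictly greater than 1? Yes.
Verdict: Stationary.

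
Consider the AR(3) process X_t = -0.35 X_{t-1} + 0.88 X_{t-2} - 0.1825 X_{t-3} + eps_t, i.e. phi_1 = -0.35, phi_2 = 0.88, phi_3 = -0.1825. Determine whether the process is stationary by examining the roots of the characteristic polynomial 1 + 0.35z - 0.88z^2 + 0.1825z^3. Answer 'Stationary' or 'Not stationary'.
\text{Not stationary}

The AR(p) characteristic polynomial is P(z) = 1 + 0.35z - 0.88z^2 + 0.1825z^3.
Stationarity requires all roots to lie outside the unit circle, i.e. |z| > 1 for every root.
Degree 3: look for a simple real root z0 first, then factor out (1 - z/z0) and solve the remaining quadratic.
Testing z0 = 4: P(4) = 1 + (0.35)(4) + (-0.88)(4)^2 + (0.1825)(4)^3
  = 1 + (1.4) + (-14.08) + (11.68) = 0.  So z_0 = 4 is a root, |z_0| = 4.
Divide out the factor (1 - 0.25 z) = (1 - z/z0) (since 1/z0 = 0.25):
  P(z) = (1 - 0.25 z)(1 + (0.6) z + (-0.73) z^2)
  [check: z-coef 0.6 - (0.25) = 0.35; z^2-coef -0.73 - (0.25)(0.6) = -0.88; z^3-coef -(0.25)(-0.73) = 0.1825.]
Remaining roots from the quadratic factor 1 + (0.6) z + (-0.73) z^2:
  Set 1 + (0.6) z + (-0.73) z^2 = 0, i.e. a z^2 + b z + c = 0 with a = -0.73, b = 0.6, c = 1.
  Discriminant D = b^2 - 4ac = (0.6)^2 - 4*(-0.73)*1 = 0.36 - (-2.92) = 3.28.
  D >= 0, so the roots are real: z = (-b +/- sqrt(D)) / (2a) = (-0.6 +/- 1.811077) / (-1.46).
    z_1 = (-0.6 + 1.811077) / (-1.46) = -0.8295,   |z_1| = 0.8295.
    z_2 = (-0.6 - 1.811077) / (-1.46) = 1.6514,   |z_2| = 1.6514.
Moduli of all roots: 4.0000, 0.8295, 1.6514.
All moduli strictly greater than 1? No.
Verdict: Not stationary.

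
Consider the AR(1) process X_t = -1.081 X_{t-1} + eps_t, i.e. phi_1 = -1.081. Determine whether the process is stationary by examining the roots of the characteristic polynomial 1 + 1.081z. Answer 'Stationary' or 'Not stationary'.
\text{Not stationary}

The AR(p) characteristic polynomial is P(z) = 1 + 1.081z.
Stationarity requires all roots to lie outside the unit circle, i.e. |z| > 1 for every root.
This is linear in z: 1 + (1.081) z = 0  =>  z = -1/(1.081) = -0.925069,  |z| = 0.925069.
Moduli of all roots: 0.9251.
All moduli strictly greater than 1? No.
Verdict: Not stationary.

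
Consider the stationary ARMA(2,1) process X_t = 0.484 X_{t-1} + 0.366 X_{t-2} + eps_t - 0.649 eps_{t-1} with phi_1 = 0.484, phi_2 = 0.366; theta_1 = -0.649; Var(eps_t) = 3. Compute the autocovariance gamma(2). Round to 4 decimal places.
\gamma(2) = 1.1413

Multiply the model equation by X_{t-k} and take expectations. With theta_0 = psi_0 = 1 and psi_j the MA(infinity) weights, this gives
  gamma(k) - sum_i phi_i gamma(k-i) = c_k,
  c_k = sigma^2 * sum_{j=k..q} theta_j psi_{j-k}   (c_k = 0 for k > q),
using gamma(-m) = gamma(m).
psi-weights needed (psi_j = theta_j + sum_i phi_i psi_{j-i}):
  psi_1 = theta_1 + phi_1 = -0.649 + (0.484) = -0.165
Right-hand sides:
  c_0 = sigma^2 (1 + theta_1 psi_1) = 3 * (1 + (-0.649)(-0.165)) = 3 * 1.107085 = 3.321255
  c_1 = sigma^2 theta_1 = 3 * (-0.649) = -1.947
  c_2 = 0
Equations for k = 0, 1, 2 (AR order 2, c_2 = 0):
  (E0) gamma(0) = phi_1 gamma(1) + phi_2 gamma(2) + c_0
  (E1) gamma(1) = phi_1 gamma(0) + phi_2 gamma(1) + c_1
  (E2) gamma(2) = phi_1 gamma(1) + phi_2 gamma(0)
From (E1): gamma(1) = A gamma(0) + B with
  A = phi_1 / (1 - phi_2) = 0.484 / 0.634 = 0.763407,   B = c_1 / (1 - phi_2) = -1.947 / 0.634 = -3.070978.
Insert (E2) into (E0): gamma(0) (1 - phi_2^2) = phi_1 (1 + phi_2) gamma(1) + c_0.
  phi_1 (1 + phi_2) = (0.484)(1.366) = 0.661144,   1 - phi_2^2 = 0.866044.
Replace gamma(1) by A gamma(0) + B and collect gamma(0):
  gamma(0) [0.866044 - (0.661144)(0.763407)] = (0.661144)(-3.070978) + 3.321255
  gamma(0) * 0.361322 = 1.290896
  gamma(0) = 1.290896 / 0.361322 = 3.572703.
  gamma(1) = A gamma(0) + B = (0.763407)(3.572703) + (-3.070978) = -0.343552.
  gamma(2) = phi_1 gamma(1) + phi_2 gamma(0) = (0.484)(-0.343552) + (0.366)(3.572703) = 1.14133.
Therefore gamma(2) = 1.1413 (to 4 decimal places).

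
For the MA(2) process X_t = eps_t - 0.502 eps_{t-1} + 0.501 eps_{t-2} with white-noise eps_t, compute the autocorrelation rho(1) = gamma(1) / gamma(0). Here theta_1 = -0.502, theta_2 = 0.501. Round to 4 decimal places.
\rho(1) = -0.5013

For an MA(q) process with theta_0 = 1, the autocovariance is
  gamma(k) = sigma^2 * sum_{i=0..q-k} theta_i * theta_{i+k},
and rho(k) = gamma(k) / gamma(0). Sigma^2 cancels.
  numerator   = (1)*(-0.502) + (-0.502)*(0.501) = -0.753502.
  denominator = (1)^2 + (-0.502)^2 + (0.501)^2 = 1.503005.
  rho(1) = -0.753502 / 1.503005 = -0.5013.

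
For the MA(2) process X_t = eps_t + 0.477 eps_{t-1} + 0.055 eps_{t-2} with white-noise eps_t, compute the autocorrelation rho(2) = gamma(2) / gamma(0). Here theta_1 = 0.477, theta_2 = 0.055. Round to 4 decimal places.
\rho(2) = 0.0447

For an MA(q) process with theta_0 = 1, the autocovariance is
  gamma(k) = sigma^2 * sum_{i=0..q-k} theta_i * theta_{i+k},
and rho(k) = gamma(k) / gamma(0). Sigma^2 cancels.
  numerator   = (1)*(0.055) = 0.055.
  denominator = (1)^2 + (0.477)^2 + (0.055)^2 = 1.230554.
  rho(2) = 0.055 / 1.230554 = 0.0447.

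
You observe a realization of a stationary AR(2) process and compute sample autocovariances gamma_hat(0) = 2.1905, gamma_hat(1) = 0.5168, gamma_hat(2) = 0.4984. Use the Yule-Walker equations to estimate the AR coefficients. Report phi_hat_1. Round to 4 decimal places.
\hat\phi_{1} = 0.1930

The Yule-Walker equations for an AR(p) process read, in matrix form,
  Gamma_p phi = r_p,   with   (Gamma_p)_{ij} = gamma(|i - j|),
                       (r_p)_i = gamma(i),   i,j = 1..p.
Substitute the sample gammas (Toeplitz matrix and right-hand side of size 2):
  Gamma_p = [[2.1905, 0.5168], [0.5168, 2.1905]]
  r_p     = [0.5168, 0.4984]
Written out:
  2.1905 phi_1 + 0.5168 phi_2 = 0.5168
  0.5168 phi_1 + 2.1905 phi_2 = 0.4984
Solve by Cramer's rule:
  det = gamma(0)^2 - gamma(1)^2 = (2.1905)^2 - (0.5168)^2 = 4.79829025 - 0.26708224 = 4.53120801
  phi_hat_1 = [gamma(1) gamma(0) - gamma(1) gamma(2)] / det = [(0.5168)(2.1905) - (0.5168)(0.4984)] / 4.53120801 = 0.87447728 / 4.53120801 = 0.193
  phi_hat_2 = [gamma(0) gamma(2) - gamma(1)^2] / det = [(2.1905)(0.4984) - (0.5168)^2] / 4.53120801 = 0.82466296 / 4.53120801 = 0.182
So phi_hat = [0.1930, 0.1820].
Therefore phi_hat_1 = 0.1930.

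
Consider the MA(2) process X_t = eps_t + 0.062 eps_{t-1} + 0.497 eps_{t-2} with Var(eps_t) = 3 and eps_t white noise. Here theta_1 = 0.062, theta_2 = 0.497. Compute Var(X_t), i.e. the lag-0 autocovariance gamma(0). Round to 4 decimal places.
\gamma(0) = 3.7526

For an MA(q) process X_t = eps_t + sum_i theta_i eps_{t-i} with
Var(eps_t) = sigma^2, the variance is
  gamma(0) = sigma^2 * (1 + sum_i theta_i^2).
  sum_i theta_i^2 = (0.062)^2 + (0.497)^2 = 0.003844 + 0.247009 = 0.250853.
  gamma(0) = 3 * (1 + 0.250853) = 3 * 1.250853 = 3.752559, which rounds to 3.7526.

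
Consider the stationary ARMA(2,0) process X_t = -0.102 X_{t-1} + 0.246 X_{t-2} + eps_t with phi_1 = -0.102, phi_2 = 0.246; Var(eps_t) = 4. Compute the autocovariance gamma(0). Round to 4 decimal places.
\gamma(0) = 4.3370

Multiply the model equation by X_{t-k} and take expectations. With theta_0 = psi_0 = 1 and psi_j the MA(infinity) weights, this gives
  gamma(k) - sum_i phi_i gamma(k-i) = c_k,
  c_k = sigma^2 * sum_{j=k..q} theta_j psi_{j-k}   (c_k = 0 for k > q),
using gamma(-m) = gamma(m).
Pure AR (q = 0): c_0 = sigma^2 = 4, c_k = 0 for k >= 1.
Equations for k = 0, 1, 2 (AR order 2, c_2 = 0):
  (E0) gamma(0) = phi_1 gamma(1) + phi_2 gamma(2) + c_0
  (E1) gamma(1) = phi_1 gamma(0) + phi_2 gamma(1) + c_1
  (E2) gamma(2) = phi_1 gamma(1) + phi_2 gamma(0)
From (E1): gamma(1) = A gamma(0) + B with
  A = phi_1 / (1 - phi_2) = -0.102 / 0.754 = -0.135279,   B = c_1 / (1 - phi_2) = 0 / 0.754 = 0.
Insert (E2) into (E0): gamma(0) (1 - phi_2^2) = phi_1 (1 + phi_2) gamma(1) + c_0.
  phi_1 (1 + phi_2) = (-0.102)(1.246) = -0.127092,   1 - phi_2^2 = 0.939484.
Replace gamma(1) by A gamma(0) + B and collect gamma(0):
  gamma(0) [0.939484 - (-0.127092)(-0.135279)] = c_0 = 4
  gamma(0) * 0.922291 = 4
  gamma(0) = 4 / 0.922291 = 4.337025.
Therefore gamma(0) = 4.3370 (to 4 decimal places).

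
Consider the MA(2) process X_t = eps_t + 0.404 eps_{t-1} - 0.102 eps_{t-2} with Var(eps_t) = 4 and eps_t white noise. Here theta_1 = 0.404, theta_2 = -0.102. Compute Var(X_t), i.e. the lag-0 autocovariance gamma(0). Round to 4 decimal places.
\gamma(0) = 4.6945

For an MA(q) process X_t = eps_t + sum_i theta_i eps_{t-i} with
Var(eps_t) = sigma^2, the variance is
  gamma(0) = sigma^2 * (1 + sum_i theta_i^2).
  sum_i theta_i^2 = (0.404)^2 + (-0.102)^2 = 0.163216 + 0.010404 = 0.17362.
  gamma(0) = 4 * (1 + 0.17362) = 4 * 1.17362 = 4.69448, which rounds to 4.6945.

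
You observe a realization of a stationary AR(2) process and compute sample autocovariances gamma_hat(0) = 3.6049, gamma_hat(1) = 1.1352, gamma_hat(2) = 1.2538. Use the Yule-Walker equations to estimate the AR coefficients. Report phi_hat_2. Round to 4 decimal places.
\hat\phi_{2} = 0.2760

The Yule-Walker equations for an AR(p) process read, in matrix form,
  Gamma_p phi = r_p,   with   (Gamma_p)_{ij} = gamma(|i - j|),
                       (r_p)_i = gamma(i),   i,j = 1..p.
Substitute the sample gammas (Toeplitz matrix and right-hand side of size 2):
  Gamma_p = [[3.6049, 1.1352], [1.1352, 3.6049]]
  r_p     = [1.1352, 1.2538]
Written out:
  3.6049 phi_1 + 1.1352 phi_2 = 1.1352
  1.1352 phi_1 + 3.6049 phi_2 = 1.2538
Solve by Cramer's rule:
  det = gamma(0)^2 - gamma(1)^2 = (3.6049)^2 - (1.1352)^2 = 12.99530401 - 1.28867904 = 11.70662497
  phi_hat_1 = [gamma(1) gamma(0) - gamma(1) gamma(2)] / det = [(1.1352)(3.6049) - (1.1352)(1.2538)] / 11.70662497 = 2.66896872 / 11.70662497 = 0.228
  phi_hat_2 = [gamma(0) gamma(2) - gamma(1)^2] / det = [(3.6049)(1.2538) - (1.1352)^2] / 11.70662497 = 3.23114458 / 11.70662497 = 0.276
So phi_hat = [0.2280, 0.2760].
Therefore phi_hat_2 = 0.2760.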